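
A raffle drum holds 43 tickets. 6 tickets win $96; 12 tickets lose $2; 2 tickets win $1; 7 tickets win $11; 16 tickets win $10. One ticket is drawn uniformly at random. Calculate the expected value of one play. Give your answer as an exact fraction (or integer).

E[payout] = (6/43)·96 + (12/43)·(-2) + (2/43)·1 + (7/43)·11 + (16/43)·10 = 791/43

791/43 dollars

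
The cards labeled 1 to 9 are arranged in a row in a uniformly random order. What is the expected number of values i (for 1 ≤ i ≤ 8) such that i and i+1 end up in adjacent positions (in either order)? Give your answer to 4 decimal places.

1.7778

For each i ∈ {1,…,8}, let Xᵢ = 1 if i and i+1 are adjacent. P(Xᵢ=1) = 2·(9−1)!/9! = 2/9.
By linearity, E[ΣXᵢ] = (8)·(2/9) = 16/9.
≈ 1.7778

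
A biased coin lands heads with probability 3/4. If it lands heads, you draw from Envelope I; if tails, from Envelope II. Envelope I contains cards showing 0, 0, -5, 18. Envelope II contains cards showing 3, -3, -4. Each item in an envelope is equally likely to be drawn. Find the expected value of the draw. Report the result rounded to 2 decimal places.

E[X | Envelope I] = (0 + 0 − 5 + 18)/4 = 13/4
E[X | Envelope II] = (3 − 3 − 4)/3 = -4/3
E[X] = (3/4)·13/4 + (1/4)·(-4/3) = 101/48 ≈ 2.10

2.10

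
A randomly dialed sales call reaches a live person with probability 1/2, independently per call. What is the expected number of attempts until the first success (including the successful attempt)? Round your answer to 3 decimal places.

2.000

For a geometric distribution, E[trials] = 1/p = 1/(1/2) = 2.
≈ 2.000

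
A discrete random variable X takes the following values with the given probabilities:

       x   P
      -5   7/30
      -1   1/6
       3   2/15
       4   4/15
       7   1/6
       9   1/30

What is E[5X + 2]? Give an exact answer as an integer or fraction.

10

E[5x+2] = (7/30)·(-23) + (1/6)·(-3) + (2/15)·17 + (4/15)·22 + (1/6)·37 + (1/30)·47
     = 10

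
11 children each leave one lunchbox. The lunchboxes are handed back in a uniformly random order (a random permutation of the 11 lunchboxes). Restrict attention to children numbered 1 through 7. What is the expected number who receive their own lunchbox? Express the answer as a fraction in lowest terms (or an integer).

Let Xᵢ = 1 if person i gets their own lunchbox. For each i, P(Xᵢ=1) = 1/11.
By linearity of expectation, E[X₁+…+X_7] = 7·(1/11) = 7/11.

7/11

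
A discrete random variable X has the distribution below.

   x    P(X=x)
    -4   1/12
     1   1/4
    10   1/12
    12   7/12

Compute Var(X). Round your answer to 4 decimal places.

33.8542

E[X] = (1/12)·(-4) + (1/4)·1 + (1/12)·10 + (7/12)·12 = 31/4
E[X²] = (1/12)·16 + (1/4)·1 + (1/12)·100 + (7/12)·144 = 1127/12
Var(X) = 1127/12 − (31/4)² = 1625/48 ≈ 33.8542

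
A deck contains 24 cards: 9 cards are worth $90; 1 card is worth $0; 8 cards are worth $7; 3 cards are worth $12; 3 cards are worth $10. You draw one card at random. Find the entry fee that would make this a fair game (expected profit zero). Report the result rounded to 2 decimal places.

$38.83

E[payout] = (9/24)·90 + (1/24)·0 + (8/24)·7 + (3/24)·12 + (3/24)·10 = 233/6
Fair fee = E[payout] = 233/6 ≈ $38.83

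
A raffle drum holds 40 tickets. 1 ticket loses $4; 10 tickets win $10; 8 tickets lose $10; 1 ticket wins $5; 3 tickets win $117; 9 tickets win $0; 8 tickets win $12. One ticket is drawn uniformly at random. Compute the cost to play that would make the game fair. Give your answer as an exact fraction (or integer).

E[payout] = (1/40)·(-4) + (10/40)·10 + (8/40)·(-10) + (1/40)·5 + (3/40)·117 + (9/40)·0 + (8/40)·12 = 117/10
Fair fee = E[payout] = 117/10

117/10 dollars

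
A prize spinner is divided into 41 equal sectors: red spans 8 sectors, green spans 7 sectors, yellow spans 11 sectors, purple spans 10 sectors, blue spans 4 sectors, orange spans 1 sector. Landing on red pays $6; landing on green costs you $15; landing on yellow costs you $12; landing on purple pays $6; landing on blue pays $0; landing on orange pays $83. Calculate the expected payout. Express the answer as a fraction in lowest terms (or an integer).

-46/41 dollars

E[payout] = (8/41)·6 + (7/41)·(-15) + (11/41)·(-12) + (10/41)·6 + (4/41)·0 + (1/41)·83 = -46/41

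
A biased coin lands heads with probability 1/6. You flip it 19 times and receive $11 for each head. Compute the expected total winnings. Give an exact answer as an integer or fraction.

209/6 dollars

E[#heads] = 19·1/6 = 19/6 (linearity over flips).
E[winnings] = 11·19/6 = 209/6.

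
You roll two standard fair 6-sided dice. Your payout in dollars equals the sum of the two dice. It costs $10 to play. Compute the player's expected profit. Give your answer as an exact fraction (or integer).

Distribution of the sum of the two dice: 2 w.p. 1/36, 3 w.p. 1/18, 4 w.p. 1/12, 5 w.p. 1/9, 6 w.p. 5/36, 7 w.p. 1/6, …
E[payout] = (1/36)·2 + (1/18)·3 + (1/12)·4 + (1/9)·5 + (5/36)·6 + (1/6)·7 + (5/36)·8 + (1/9)·9 + (1/12)·10 + (1/18)·11 + (1/36)·12 = 7
Expected profit = 7 − 10 = -3

-$3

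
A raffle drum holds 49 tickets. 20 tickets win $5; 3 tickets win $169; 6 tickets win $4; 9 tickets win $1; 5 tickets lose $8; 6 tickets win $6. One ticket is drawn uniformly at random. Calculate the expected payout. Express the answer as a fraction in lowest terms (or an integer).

E[payout] = (20/49)·5 + (3/49)·169 + (6/49)·4 + (9/49)·1 + (5/49)·(-8) + (6/49)·6 = 636/49

636/49 dollars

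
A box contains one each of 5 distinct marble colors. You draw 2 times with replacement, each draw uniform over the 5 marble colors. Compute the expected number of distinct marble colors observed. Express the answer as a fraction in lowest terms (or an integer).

Let Xⱼ=1 if type j appears at least once. P(Xⱼ=1) = 1 − ((5−1)/5)^2 = 9/25.
E[#distinct] = 5·9/25 = 9/5.

9/5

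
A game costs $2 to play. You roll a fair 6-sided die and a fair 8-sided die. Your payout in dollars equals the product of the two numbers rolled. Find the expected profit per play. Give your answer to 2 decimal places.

$13.75

Distribution of the product of the two numbers rolled: 1 w.p. 1/48, 2 w.p. 1/24, 3 w.p. 1/24, 4 w.p. 1/16, 5 w.p. 1/24, 6 w.p. 1/12, …
E[payout] = (1/48)·1 + (1/24)·2 + (1/24)·3 + (1/16)·4 + (1/24)·5 + (1/12)·6 + (1/48)·7 + (1/16)·8 + (1/48)·9 + (1/24)·10 + (1/12)·12 + (1/48)·14 + (1/24)·15 + (1/24)·16 + (1/24)·18 + (1/24)·20 + (1/48)·21 + (1/16)·24 + (1/48)·25 + (1/48)·28 + (1/24)·30 + (1/48)·32 + (1/48)·35 + (1/48)·36 + (1/48)·40 + (1/48)·42 + (1/48)·48 = 63/4
Expected profit = 63/4 − 2 = 55/4 ≈ $13.75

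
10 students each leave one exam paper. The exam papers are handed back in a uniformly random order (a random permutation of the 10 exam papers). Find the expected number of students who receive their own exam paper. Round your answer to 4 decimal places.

1.0000

Let Xᵢ = 1 if person i gets their own exam paper. For each i, P(Xᵢ=1) = 1/10.
By linearity of expectation, E[X₁+…+X_10] = 10·(1/10) = 1.
≈ 1.0000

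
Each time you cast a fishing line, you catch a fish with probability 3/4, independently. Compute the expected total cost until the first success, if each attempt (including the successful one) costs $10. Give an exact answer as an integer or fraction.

E[#attempts] = 1/p = 4/3; E[cost] = 10·4/3 = 40/3.

40/3 dollars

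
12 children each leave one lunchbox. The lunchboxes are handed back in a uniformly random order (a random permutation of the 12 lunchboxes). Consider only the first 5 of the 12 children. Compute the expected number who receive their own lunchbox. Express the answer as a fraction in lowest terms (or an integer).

5/12

Let Xᵢ = 1 if person i gets their own lunchbox. For each i, P(Xᵢ=1) = 1/12.
By linearity of expectation, E[X₁+…+X_5] = 5·(1/12) = 5/12.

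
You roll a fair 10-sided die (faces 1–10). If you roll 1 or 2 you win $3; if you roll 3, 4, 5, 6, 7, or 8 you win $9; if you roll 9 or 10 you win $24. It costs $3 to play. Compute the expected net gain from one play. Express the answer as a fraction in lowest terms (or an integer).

E[payout] = (1/5)·3 + (3/5)·9 + (1/5)·24 = 54/5
Expected profit = 54/5 − 3 = 39/5

39/5 dollars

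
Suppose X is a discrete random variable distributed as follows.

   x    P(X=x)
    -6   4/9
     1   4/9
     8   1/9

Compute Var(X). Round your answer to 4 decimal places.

21.7778

E[X] = (4/9)·(-6) + (4/9)·1 + (1/9)·8 = -4/3
E[X²] = (4/9)·36 + (4/9)·1 + (1/9)·64 = 212/9
Var(X) = 212/9 − (-4/3)² = 196/9 ≈ 21.7778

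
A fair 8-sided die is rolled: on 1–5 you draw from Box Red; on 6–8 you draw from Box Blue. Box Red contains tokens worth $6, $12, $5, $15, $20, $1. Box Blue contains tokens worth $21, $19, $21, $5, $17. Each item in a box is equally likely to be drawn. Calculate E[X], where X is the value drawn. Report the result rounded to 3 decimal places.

$12.371

E[X | Box Red] = (6 + 12 + 5 + 15 + 20 + 1)/6 = 59/6
E[X | Box Blue] = (21 + 19 + 21 + 5 + 17)/5 = 83/5
E[X] = (5/8)·59/6 + (3/8)·83/5 = 2969/240 ≈ 12.371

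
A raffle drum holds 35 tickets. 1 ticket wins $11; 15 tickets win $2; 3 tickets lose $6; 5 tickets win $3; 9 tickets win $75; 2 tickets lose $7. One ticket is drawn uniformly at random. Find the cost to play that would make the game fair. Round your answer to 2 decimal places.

$19.97

E[payout] = (1/35)·11 + (15/35)·2 + (3/35)·(-6) + (5/35)·3 + (9/35)·75 + (2/35)·(-7) = 699/35
Fair fee = E[payout] = 699/35 ≈ $19.97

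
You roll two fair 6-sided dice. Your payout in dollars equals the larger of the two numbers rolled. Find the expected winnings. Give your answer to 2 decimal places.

Distribution of the larger of the two numbers rolled: 1 w.p. 1/36, 2 w.p. 1/12, 3 w.p. 5/36, 4 w.p. 7/36, 5 w.p. 1/4, 6 w.p. 11/36
E[payout] = (1/36)·1 + (1/12)·2 + (5/36)·3 + (7/36)·4 + (1/4)·5 + (11/36)·6 = 161/36
≈ $4.47

$4.47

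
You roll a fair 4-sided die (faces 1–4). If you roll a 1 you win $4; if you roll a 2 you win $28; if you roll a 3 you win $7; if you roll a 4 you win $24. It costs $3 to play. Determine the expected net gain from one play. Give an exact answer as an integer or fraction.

E[payout] = (1/4)·4 + (1/4)·7 + (1/4)·24 + (1/4)·28 = 63/4
Expected profit = 63/4 − 3 = 51/4

51/4 dollars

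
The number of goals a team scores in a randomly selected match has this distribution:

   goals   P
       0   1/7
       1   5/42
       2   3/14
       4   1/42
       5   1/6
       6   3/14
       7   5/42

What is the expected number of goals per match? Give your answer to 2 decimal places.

E[X] = (1/7)·0 + (5/42)·1 + (3/14)·2 + (1/42)·4 + (1/6)·5 + (3/14)·6 + (5/42)·7
     = 151/42 ≈ 3.60

3.60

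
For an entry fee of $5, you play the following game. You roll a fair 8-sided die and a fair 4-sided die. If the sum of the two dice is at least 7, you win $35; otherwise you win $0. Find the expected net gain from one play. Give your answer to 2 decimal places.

E[payout] = (7/16)·0 + (9/16)·35 = 315/16
Expected profit = 315/16 − 5 = 235/16 ≈ $14.69

$14.69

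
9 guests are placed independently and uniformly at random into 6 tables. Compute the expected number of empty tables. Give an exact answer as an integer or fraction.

Let Xⱼ=1 if table j is empty. P(Xⱼ=1) = ((6-1)/6)^9 = 1953125/10077696.
By linearity, E[#empty] = 6·1953125/10077696 = 1953125/1679616.

1953125/1679616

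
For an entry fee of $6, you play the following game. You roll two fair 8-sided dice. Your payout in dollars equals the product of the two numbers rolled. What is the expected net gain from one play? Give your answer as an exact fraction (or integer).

57/4 dollars

Distribution of the product of the two numbers rolled: 1 w.p. 1/64, 2 w.p. 1/32, 3 w.p. 1/32, 4 w.p. 3/64, 5 w.p. 1/32, 6 w.p. 1/16, …
E[payout] = (1/64)·1 + (1/32)·2 + (1/32)·3 + (3/64)·4 + (1/32)·5 + (1/16)·6 + (1/32)·7 + (1/16)·8 + (1/64)·9 + (1/32)·10 + (1/16)·12 + (1/32)·14 + (1/32)·15 + (3/64)·16 + (1/32)·18 + (1/32)·20 + (1/32)·21 + (1/16)·24 + (1/64)·25 + (1/32)·28 + (1/32)·30 + (1/32)·32 + (1/32)·35 + (1/64)·36 + (1/32)·40 + (1/32)·42 + (1/32)·48 + (1/64)·49 + (1/32)·56 + (1/64)·64 = 81/4
Expected profit = 81/4 − 6 = 57/4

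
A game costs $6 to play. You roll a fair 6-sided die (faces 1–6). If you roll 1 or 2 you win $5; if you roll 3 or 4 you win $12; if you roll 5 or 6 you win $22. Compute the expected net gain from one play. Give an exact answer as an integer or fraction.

$7

E[payout] = (1/3)·5 + (1/3)·12 + (1/3)·22 = 13
Expected profit = 13 − 6 = 7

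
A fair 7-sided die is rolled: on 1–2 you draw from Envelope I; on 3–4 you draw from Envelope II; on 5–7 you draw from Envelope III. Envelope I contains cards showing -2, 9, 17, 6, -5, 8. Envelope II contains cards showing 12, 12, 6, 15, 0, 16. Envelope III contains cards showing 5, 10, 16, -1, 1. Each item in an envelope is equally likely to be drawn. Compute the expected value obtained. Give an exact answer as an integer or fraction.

E[X | Envelope I] = (-2 + 9 + 17 + 6 − 5 + 8)/6 = 11/2
E[X | Envelope II] = (12 + 12 + 6 + 15 + 0 + 16)/6 = 61/6
E[X | Envelope III] = (5 + 10 + 16 − 1 + 1)/5 = 31/5
E[X] = (2/7)·11/2 + (2/7)·61/6 + (3/7)·31/5 = 107/15

107/15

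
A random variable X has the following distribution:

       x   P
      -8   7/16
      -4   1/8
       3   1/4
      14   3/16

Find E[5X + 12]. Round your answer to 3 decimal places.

E[5x+12] = (7/16)·(-28) + (1/8)·(-8) + (1/4)·27 + (3/16)·82
     = 71/8 ≈ 8.875

8.875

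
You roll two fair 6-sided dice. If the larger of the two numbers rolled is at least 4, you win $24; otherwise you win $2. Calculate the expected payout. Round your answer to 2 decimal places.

$18.50

E[payout] = (1/4)·2 + (3/4)·24 = 37/2
≈ $18.50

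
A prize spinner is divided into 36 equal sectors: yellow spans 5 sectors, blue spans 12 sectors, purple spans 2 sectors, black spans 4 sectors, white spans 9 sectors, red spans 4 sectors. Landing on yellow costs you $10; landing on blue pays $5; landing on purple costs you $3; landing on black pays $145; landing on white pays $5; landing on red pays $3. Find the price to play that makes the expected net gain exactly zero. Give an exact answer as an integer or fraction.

E[payout] = (5/36)·(-10) + (12/36)·5 + (2/36)·(-3) + (4/36)·145 + (9/36)·5 + (4/36)·3 = 641/36
Fair fee = E[payout] = 641/36

641/36 dollars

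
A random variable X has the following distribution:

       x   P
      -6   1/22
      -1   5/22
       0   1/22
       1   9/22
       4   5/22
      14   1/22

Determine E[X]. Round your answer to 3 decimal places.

1.455

E[X] = (1/22)·(-6) + (5/22)·(-1) + (1/22)·0 + (9/22)·1 + (5/22)·4 + (1/22)·14
     = 16/11 ≈ 1.455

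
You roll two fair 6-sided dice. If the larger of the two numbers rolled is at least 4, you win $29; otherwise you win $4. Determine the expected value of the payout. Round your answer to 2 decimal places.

E[payout] = (1/4)·4 + (3/4)·29 = 91/4
≈ $22.75

$22.75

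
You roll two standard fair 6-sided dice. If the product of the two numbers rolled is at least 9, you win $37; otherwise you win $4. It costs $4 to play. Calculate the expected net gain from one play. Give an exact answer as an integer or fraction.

E[payout] = (4/9)·4 + (5/9)·37 = 67/3
Expected profit = 67/3 − 4 = 55/3

55/3 dollars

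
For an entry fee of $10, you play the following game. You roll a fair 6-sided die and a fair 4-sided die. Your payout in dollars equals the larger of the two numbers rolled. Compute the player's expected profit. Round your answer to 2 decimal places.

-$6.08

Distribution of the larger of the two numbers rolled: 1 w.p. 1/24, 2 w.p. 1/8, 3 w.p. 5/24, 4 w.p. 7/24, 5 w.p. 1/6, 6 w.p. 1/6
E[payout] = (1/24)·1 + (1/8)·2 + (5/24)·3 + (7/24)·4 + (1/6)·5 + (1/6)·6 = 47/12
Expected profit = 47/12 − 10 = -73/12 ≈ -$6.08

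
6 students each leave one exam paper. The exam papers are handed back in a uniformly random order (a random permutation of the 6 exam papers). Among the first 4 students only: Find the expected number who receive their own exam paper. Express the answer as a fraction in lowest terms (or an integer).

2/3

Let Xᵢ = 1 if person i gets their own exam paper. For each i, P(Xᵢ=1) = 1/6.
By linearity of expectation, E[X₁+…+X_4] = 4·(1/6) = 2/3.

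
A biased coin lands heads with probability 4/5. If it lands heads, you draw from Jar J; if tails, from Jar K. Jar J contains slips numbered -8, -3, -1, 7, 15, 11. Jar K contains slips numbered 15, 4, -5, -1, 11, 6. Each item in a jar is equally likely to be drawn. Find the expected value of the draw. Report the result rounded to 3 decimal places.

E[X | Jar J] = (-8 − 3 − 1 + 7 + 15 + 11)/6 = 7/2
E[X | Jar K] = (15 + 4 − 5 − 1 + 11 + 6)/6 = 5
E[X] = (4/5)·7/2 + (1/5)·5 = 19/5 ≈ 3.800

3.800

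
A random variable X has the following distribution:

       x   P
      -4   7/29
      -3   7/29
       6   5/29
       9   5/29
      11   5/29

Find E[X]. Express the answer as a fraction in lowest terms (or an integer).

E[X] = (7/29)·(-4) + (7/29)·(-3) + (5/29)·6 + (5/29)·9 + (5/29)·11
     = 81/29

81/29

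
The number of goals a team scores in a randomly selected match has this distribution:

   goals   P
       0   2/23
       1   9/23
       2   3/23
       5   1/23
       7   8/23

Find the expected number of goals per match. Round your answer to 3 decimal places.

E[X] = (2/23)·0 + (9/23)·1 + (3/23)·2 + (1/23)·5 + (8/23)·7
     = 76/23 ≈ 3.304

3.304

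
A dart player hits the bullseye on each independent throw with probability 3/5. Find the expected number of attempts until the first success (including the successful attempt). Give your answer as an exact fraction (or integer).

5/3

For a geometric distribution, E[trials] = 1/p = 1/(3/5) = 5/3.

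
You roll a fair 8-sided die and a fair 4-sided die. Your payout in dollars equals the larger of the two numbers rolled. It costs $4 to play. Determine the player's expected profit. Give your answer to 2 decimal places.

Distribution of the larger of the two numbers rolled: 1 w.p. 1/32, 2 w.p. 3/32, 3 w.p. 5/32, 4 w.p. 7/32, 5 w.p. 1/8, 6 w.p. 1/8, …
E[payout] = (1/32)·1 + (3/32)·2 + (5/32)·3 + (7/32)·4 + (1/8)·5 + (1/8)·6 + (1/8)·7 + (1/8)·8 = 77/16
Expected profit = 77/16 − 4 = 13/16 ≈ $0.81

$0.81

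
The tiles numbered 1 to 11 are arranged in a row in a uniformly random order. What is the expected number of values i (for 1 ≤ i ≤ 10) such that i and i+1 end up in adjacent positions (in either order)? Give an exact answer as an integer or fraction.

For each i ∈ {1,…,10}, let Xᵢ = 1 if i and i+1 are adjacent. P(Xᵢ=1) = 2·(11−1)!/11! = 2/11.
By linearity, E[ΣXᵢ] = (10)·(2/11) = 20/11.

20/11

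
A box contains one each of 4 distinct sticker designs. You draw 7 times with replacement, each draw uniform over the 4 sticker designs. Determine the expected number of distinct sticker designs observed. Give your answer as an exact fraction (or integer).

14197/4096

Let Xⱼ=1 if type j appears at least once. P(Xⱼ=1) = 1 − ((4−1)/4)^7 = 14197/16384.
E[#distinct] = 4·14197/16384 = 14197/4096.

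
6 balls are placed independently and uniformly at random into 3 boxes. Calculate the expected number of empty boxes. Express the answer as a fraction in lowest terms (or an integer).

Let Xⱼ=1 if box j is empty. P(Xⱼ=1) = ((3-1)/3)^6 = 64/729.
By linearity, E[#empty] = 3·64/729 = 64/243.

64/243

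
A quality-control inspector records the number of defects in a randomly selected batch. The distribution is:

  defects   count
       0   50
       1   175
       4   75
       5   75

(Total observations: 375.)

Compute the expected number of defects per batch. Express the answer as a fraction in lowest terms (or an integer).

Total = 375, so P(defects=0) = 50/375, etc.
E[X] = (2/15)·0 + (7/15)·1 + (1/5)·4 + (1/5)·5
     = 34/15

34/15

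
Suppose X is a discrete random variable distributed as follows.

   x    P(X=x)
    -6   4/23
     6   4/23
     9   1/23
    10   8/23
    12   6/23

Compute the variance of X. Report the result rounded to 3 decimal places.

39.391

E[X] = (4/23)·(-6) + (4/23)·6 + (1/23)·9 + (8/23)·10 + (6/23)·12 = 7
E[X²] = (4/23)·36 + (4/23)·36 + (1/23)·81 + (8/23)·100 + (6/23)·144 = 2033/23
Var(X) = 2033/23 − (7)² = 906/23 ≈ 39.391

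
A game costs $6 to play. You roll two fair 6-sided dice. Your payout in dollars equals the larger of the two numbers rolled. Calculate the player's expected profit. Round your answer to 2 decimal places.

-$1.53

Distribution of the larger of the two numbers rolled: 1 w.p. 1/36, 2 w.p. 1/12, 3 w.p. 5/36, 4 w.p. 7/36, 5 w.p. 1/4, 6 w.p. 11/36
E[payout] = (1/36)·1 + (1/12)·2 + (5/36)·3 + (7/36)·4 + (1/4)·5 + (11/36)·6 = 161/36
Expected profit = 161/36 − 6 = -55/36 ≈ -$1.53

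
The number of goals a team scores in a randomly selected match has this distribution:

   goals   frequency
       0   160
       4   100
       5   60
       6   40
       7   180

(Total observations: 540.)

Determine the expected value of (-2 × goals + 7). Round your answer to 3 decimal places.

-1.148

Total = 540, so P(goals=0) = 160/540, etc.
E[-2x+7] = (8/27)·7 + (5/27)·(-1) + (1/9)·(-3) + (2/27)·(-5) + (1/3)·(-7)
     = -31/27 ≈ -1.148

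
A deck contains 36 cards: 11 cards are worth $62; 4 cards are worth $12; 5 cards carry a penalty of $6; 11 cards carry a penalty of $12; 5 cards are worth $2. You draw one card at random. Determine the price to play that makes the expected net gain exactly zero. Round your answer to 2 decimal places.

E[payout] = (11/36)·62 + (4/36)·12 + (5/36)·(-6) + (11/36)·(-12) + (5/36)·2 = 289/18
Fair fee = E[payout] = 289/18 ≈ $16.06

$16.06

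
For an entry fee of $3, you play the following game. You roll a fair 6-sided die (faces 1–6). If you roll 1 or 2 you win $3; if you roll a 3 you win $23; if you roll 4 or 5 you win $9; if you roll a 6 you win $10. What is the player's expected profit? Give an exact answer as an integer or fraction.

13/2 dollars

E[payout] = (1/3)·3 + (1/3)·9 + (1/6)·10 + (1/6)·23 = 19/2
Expected profit = 19/2 − 3 = 13/2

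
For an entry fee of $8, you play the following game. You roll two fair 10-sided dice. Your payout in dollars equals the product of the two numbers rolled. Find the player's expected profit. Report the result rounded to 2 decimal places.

$22.25

Distribution of the product of the two numbers rolled: 1 w.p. 1/100, 2 w.p. 1/50, 3 w.p. 1/50, 4 w.p. 3/100, 5 w.p. 1/50, 6 w.p. 1/25, …
E[payout] = (1/100)·1 + (1/50)·2 + (1/50)·3 + (3/100)·4 + (1/50)·5 + (1/25)·6 + (1/50)·7 + (1/25)·8 + (3/100)·9 + (1/25)·10 + (1/25)·12 + (1/50)·14 + (1/50)·15 + (3/100)·16 + (1/25)·18 + (1/25)·20 + (1/50)·21 + (1/25)·24 + (1/100)·25 + (1/50)·27 + (1/50)·28 + (1/25)·30 + (1/50)·32 + (1/50)·35 + (3/100)·36 + (1/25)·40 + (1/50)·42 + (1/50)·45 + (1/50)·48 + (1/100)·49 + (1/50)·50 + (1/50)·54 + (1/50)·56 + (1/50)·60 + (1/50)·63 + (1/100)·64 + (1/50)·70 + (1/50)·72 + (1/50)·80 + (1/100)·81 + (1/50)·90 + (1/100)·100 = 121/4
Expected profit = 121/4 − 8 = 89/4 ≈ $22.25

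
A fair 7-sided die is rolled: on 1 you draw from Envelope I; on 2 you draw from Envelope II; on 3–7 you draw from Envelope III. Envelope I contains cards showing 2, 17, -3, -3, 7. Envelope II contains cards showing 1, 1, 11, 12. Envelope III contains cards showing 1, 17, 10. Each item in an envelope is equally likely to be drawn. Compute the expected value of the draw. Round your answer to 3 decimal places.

E[X | Envelope I] = (2 + 17 − 3 − 3 + 7)/5 = 4
E[X | Envelope II] = (1 + 1 + 11 + 12)/4 = 25/4
E[X | Envelope III] = (1 + 17 + 10)/3 = 28/3
E[X] = (1/7)·4 + (1/7)·25/4 + (5/7)·28/3 = 683/84 ≈ 8.131

8.131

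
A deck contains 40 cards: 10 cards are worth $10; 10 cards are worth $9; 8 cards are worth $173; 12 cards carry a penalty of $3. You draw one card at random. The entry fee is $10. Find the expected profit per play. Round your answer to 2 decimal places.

E[payout] = (10/40)·10 + (10/40)·9 + (8/40)·173 + (12/40)·(-3) = 769/20
Expected profit = 769/20 − 10 = 569/20 ≈ $28.45

$28.45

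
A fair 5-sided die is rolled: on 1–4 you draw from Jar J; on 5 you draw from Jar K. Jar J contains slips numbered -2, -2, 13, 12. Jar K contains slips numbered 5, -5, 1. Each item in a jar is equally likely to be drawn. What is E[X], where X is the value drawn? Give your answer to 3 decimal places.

E[X | Jar J] = (-2 − 2 + 13 + 12)/4 = 21/4
E[X | Jar K] = (5 − 5 + 1)/3 = 1/3
E[X] = (4/5)·21/4 + (1/5)·1/3 = 64/15 ≈ 4.267

4.267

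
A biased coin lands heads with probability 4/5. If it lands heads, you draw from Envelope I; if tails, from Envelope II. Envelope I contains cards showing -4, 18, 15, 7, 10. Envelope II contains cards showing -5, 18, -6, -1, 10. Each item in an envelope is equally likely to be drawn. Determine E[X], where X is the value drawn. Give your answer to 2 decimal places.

8.00

E[X | Envelope I] = (-4 + 18 + 15 + 7 + 10)/5 = 46/5
E[X | Envelope II] = (-5 + 18 − 6 − 1 + 10)/5 = 16/5
E[X] = (4/5)·46/5 + (1/5)·16/5 = 8 ≈ 8.00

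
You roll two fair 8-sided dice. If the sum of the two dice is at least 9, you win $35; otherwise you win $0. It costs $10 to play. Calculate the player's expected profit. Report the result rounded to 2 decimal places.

$9.69

E[payout] = (7/16)·0 + (9/16)·35 = 315/16
Expected profit = 315/16 − 10 = 155/16 ≈ $9.69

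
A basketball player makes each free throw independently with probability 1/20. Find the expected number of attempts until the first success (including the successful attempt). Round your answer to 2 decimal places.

For a geometric distribution, E[trials] = 1/p = 1/(1/20) = 20.
≈ 20.00

20.00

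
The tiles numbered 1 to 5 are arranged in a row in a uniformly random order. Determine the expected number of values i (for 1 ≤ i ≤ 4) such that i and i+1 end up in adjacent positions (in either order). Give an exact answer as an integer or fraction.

8/5

For each i ∈ {1,…,4}, let Xᵢ = 1 if i and i+1 are adjacent. P(Xᵢ=1) = 2·(5−1)!/5! = 2/5.
By linearity, E[ΣXᵢ] = (4)·(2/5) = 8/5.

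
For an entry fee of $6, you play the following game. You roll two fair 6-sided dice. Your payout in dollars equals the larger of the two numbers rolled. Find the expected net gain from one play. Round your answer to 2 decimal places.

-$1.53

Distribution of the larger of the two numbers rolled: 1 w.p. 1/36, 2 w.p. 1/12, 3 w.p. 5/36, 4 w.p. 7/36, 5 w.p. 1/4, 6 w.p. 11/36
E[payout] = (1/36)·1 + (1/12)·2 + (5/36)·3 + (7/36)·4 + (1/4)·5 + (11/36)·6 = 161/36
Expected profit = 161/36 − 6 = -55/36 ≈ -$1.53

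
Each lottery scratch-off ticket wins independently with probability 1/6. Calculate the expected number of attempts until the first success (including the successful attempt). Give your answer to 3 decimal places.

6.000

For a geometric distribution, E[trials] = 1/p = 1/(1/6) = 6.
≈ 6.000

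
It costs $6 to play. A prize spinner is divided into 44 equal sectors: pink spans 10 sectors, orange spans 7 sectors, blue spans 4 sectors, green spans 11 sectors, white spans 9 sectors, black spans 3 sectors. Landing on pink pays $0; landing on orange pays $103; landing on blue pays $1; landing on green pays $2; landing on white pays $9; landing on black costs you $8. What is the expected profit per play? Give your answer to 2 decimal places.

$12.27

E[payout] = (10/44)·0 + (7/44)·103 + (4/44)·1 + (11/44)·2 + (9/44)·9 + (3/44)·(-8) = 201/11
Expected profit = 201/11 − 6 = 135/11 ≈ $12.27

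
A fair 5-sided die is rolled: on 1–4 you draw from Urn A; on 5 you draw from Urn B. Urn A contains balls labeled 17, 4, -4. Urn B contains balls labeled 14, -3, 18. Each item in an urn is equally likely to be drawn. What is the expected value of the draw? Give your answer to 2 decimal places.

E[X | Urn A] = (17 + 4 − 4)/3 = 17/3
E[X | Urn B] = (14 − 3 + 18)/3 = 29/3
E[X] = (4/5)·17/3 + (1/5)·29/3 = 97/15 ≈ 6.47

6.47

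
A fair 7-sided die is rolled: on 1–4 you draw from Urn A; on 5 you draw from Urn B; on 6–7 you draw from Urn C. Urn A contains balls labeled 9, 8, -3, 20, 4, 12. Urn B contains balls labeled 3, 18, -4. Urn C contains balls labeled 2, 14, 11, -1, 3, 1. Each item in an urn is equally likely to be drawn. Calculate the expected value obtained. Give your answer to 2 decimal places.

E[X | Urn A] = (9 + 8 − 3 + 20 + 4 + 12)/6 = 25/3
E[X | Urn B] = (3 + 18 − 4)/3 = 17/3
E[X | Urn C] = (2 + 14 + 11 − 1 + 3 + 1)/6 = 5
E[X] = (4/7)·25/3 + (1/7)·17/3 + (2/7)·5 = 7 ≈ 7.00

7.00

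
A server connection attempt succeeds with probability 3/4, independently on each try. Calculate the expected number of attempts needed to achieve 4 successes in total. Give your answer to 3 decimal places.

By linearity (sum of 4 independent geometric waits), E[trials] = 4/p = 4/(3/4) = 16/3.
≈ 5.333

5.333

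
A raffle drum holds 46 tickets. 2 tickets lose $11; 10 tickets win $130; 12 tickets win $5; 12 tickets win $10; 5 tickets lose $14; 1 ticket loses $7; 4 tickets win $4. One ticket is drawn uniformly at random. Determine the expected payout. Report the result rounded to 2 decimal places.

E[payout] = (2/46)·(-11) + (10/46)·130 + (12/46)·5 + (12/46)·10 + (5/46)·(-14) + (1/46)·(-7) + (4/46)·4 = 1397/46
≈ $30.37

$30.37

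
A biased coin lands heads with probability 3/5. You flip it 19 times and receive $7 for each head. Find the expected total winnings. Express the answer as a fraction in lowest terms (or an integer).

E[#heads] = 19·3/5 = 57/5 (linearity over flips).
E[winnings] = 7·57/5 = 399/5.

399/5 dollars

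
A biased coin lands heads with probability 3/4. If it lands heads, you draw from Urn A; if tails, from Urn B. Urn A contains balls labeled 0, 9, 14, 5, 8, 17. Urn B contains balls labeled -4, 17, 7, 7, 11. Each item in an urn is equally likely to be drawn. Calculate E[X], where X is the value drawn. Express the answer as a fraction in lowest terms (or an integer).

341/40

E[X | Urn A] = (0 + 9 + 14 + 5 + 8 + 17)/6 = 53/6
E[X | Urn B] = (-4 + 17 + 7 + 7 + 11)/5 = 38/5
E[X] = (3/4)·53/6 + (1/4)·38/5 = 341/40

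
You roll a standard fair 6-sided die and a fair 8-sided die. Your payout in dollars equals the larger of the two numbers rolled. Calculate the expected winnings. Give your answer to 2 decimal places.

$5.23

Distribution of the larger of the two numbers rolled: 1 w.p. 1/48, 2 w.p. 1/16, 3 w.p. 5/48, 4 w.p. 7/48, 5 w.p. 3/16, 6 w.p. 11/48, …
E[payout] = (1/48)·1 + (1/16)·2 + (5/48)·3 + (7/48)·4 + (3/16)·5 + (11/48)·6 + (1/8)·7 + (1/8)·8 = 251/48
≈ $5.23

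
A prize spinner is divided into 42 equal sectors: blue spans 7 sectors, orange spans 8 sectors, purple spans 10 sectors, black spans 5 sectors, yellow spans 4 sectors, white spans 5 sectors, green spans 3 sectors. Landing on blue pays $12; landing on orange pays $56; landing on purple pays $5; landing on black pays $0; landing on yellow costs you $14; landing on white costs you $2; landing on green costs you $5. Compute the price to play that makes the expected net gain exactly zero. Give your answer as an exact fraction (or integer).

E[payout] = (7/42)·12 + (8/42)·56 + (10/42)·5 + (5/42)·0 + (4/42)·(-14) + (5/42)·(-2) + (3/42)·(-5) = 167/14
Fair fee = E[payout] = 167/14

167/14 dollars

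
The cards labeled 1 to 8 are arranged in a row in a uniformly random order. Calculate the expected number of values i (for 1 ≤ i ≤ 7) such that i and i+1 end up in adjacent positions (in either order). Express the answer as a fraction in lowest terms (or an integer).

7/4

For each i ∈ {1,…,7}, let Xᵢ = 1 if i and i+1 are adjacent. P(Xᵢ=1) = 2·(8−1)!/8! = 2/8.
By linearity, E[ΣXᵢ] = (7)·(2/8) = 7/4.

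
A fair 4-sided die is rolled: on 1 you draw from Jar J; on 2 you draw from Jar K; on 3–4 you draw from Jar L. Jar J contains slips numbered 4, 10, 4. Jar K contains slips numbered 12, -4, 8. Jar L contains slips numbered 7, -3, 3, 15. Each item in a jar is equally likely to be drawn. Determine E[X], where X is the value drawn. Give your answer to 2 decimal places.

5.58

E[X | Jar J] = (4 + 10 + 4)/3 = 6
E[X | Jar K] = (12 − 4 + 8)/3 = 16/3
E[X | Jar L] = (7 − 3 + 3 + 15)/4 = 11/2
E[X] = (1/4)·6 + (1/4)·16/3 + (1/2)·11/2 = 67/12 ≈ 5.58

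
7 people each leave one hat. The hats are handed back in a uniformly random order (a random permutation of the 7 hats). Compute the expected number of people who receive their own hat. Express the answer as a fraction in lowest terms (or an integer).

1

Let Xᵢ = 1 if person i gets their own hat. For each i, P(Xᵢ=1) = 1/7.
By linearity of expectation, E[X₁+…+X_7] = 7·(1/7) = 1.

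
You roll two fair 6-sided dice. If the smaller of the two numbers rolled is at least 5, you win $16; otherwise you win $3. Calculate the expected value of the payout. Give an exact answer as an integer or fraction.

E[payout] = (8/9)·3 + (1/9)·16 = 40/9

40/9 dollars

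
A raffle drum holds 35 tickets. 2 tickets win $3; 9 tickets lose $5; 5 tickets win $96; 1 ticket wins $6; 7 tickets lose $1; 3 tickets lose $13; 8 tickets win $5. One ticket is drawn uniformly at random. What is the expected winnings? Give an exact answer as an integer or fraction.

63/5 dollars

E[payout] = (2/35)·3 + (9/35)·(-5) + (5/35)·96 + (1/35)·6 + (7/35)·(-1) + (3/35)·(-13) + (8/35)·5 = 63/5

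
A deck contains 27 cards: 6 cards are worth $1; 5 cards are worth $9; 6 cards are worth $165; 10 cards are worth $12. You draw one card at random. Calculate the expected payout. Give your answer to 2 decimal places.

$43.00

E[payout] = (6/27)·1 + (5/27)·9 + (6/27)·165 + (10/27)·12 = 43
≈ $43.00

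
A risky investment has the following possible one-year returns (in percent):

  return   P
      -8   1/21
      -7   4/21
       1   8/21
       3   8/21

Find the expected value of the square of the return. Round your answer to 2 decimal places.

16.19

E[X²] = (1/21)·64 + (4/21)·49 + (8/21)·1 + (8/21)·9
     = 340/21 ≈ 16.19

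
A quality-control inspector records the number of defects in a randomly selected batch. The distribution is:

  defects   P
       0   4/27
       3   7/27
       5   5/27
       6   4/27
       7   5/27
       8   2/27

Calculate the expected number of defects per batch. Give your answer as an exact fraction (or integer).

121/27

E[X] = (4/27)·0 + (7/27)·3 + (5/27)·5 + (4/27)·6 + (5/27)·7 + (2/27)·8
     = 121/27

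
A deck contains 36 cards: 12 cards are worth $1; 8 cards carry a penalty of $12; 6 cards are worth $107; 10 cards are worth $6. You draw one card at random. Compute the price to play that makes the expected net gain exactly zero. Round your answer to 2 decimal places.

E[payout] = (12/36)·1 + (8/36)·(-12) + (6/36)·107 + (10/36)·6 = 103/6
Fair fee = E[payout] = 103/6 ≈ $17.17

$17.17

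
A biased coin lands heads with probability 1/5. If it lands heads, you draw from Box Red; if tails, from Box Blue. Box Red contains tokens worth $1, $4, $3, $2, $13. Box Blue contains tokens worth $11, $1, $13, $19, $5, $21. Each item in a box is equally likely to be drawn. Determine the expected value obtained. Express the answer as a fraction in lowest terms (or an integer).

E[X | Box Red] = (1 + 4 + 3 + 2 + 13)/5 = 23/5
E[X | Box Blue] = (11 + 1 + 13 + 19 + 5 + 21)/6 = 35/3
E[X] = (1/5)·23/5 + (4/5)·35/3 = 769/75

769/75 dollars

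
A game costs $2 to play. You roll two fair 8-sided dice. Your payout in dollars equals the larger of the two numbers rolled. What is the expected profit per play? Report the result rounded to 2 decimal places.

Distribution of the larger of the two numbers rolled: 1 w.p. 1/64, 2 w.p. 3/64, 3 w.p. 5/64, 4 w.p. 7/64, 5 w.p. 9/64, 6 w.p. 11/64, …
E[payout] = (1/64)·1 + (3/64)·2 + (5/64)·3 + (7/64)·4 + (9/64)·5 + (11/64)·6 + (13/64)·7 + (15/64)·8 = 93/16
Expected profit = 93/16 − 2 = 61/16 ≈ $3.81

$3.81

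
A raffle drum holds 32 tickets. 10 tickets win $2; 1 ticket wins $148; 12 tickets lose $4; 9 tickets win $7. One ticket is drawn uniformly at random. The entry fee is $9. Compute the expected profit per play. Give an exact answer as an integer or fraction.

-105/32 dollars

E[payout] = (10/32)·2 + (1/32)·148 + (12/32)·(-4) + (9/32)·7 = 183/32
Expected profit = 183/32 − 9 = -105/32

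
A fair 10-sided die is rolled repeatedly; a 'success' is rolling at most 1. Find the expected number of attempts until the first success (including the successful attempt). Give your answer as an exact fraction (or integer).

For a geometric distribution, E[trials] = 1/p = 1/(1/10) = 10.

10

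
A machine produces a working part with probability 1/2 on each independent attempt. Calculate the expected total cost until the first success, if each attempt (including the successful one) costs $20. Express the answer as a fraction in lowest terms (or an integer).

E[#attempts] = 1/p = 2; E[cost] = 20·2 = 40.

$40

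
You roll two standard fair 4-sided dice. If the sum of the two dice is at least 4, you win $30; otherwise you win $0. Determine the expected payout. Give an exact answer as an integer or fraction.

E[payout] = (3/16)·0 + (13/16)·30 = 195/8

195/8 dollars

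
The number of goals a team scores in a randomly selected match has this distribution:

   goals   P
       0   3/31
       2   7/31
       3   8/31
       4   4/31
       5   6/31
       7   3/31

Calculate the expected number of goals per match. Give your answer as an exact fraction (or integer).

E[X] = (3/31)·0 + (7/31)·2 + (8/31)·3 + (4/31)·4 + (6/31)·5 + (3/31)·7
     = 105/31

105/31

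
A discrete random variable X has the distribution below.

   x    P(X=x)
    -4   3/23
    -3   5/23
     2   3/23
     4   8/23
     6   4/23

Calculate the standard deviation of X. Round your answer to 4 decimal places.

E[X] = 35/23, E[X²] = 377/23
Var(X) = E[X²] − (E[X])² = 377/23 − 1225/529 = 7446/529
SD(X) = √(7446/529) ≈ 3.7517

3.7517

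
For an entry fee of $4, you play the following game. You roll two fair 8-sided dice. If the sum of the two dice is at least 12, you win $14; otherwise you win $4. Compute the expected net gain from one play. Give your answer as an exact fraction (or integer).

E[payout] = (49/64)·4 + (15/64)·14 = 203/32
Expected profit = 203/32 − 4 = 75/32

75/32 dollars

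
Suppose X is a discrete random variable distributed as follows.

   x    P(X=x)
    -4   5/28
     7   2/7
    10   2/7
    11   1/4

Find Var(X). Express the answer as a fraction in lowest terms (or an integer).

E[X] = (5/28)·(-4) + (2/7)·7 + (2/7)·10 + (1/4)·11 = 193/28
E[X²] = (5/28)·16 + (2/7)·49 + (2/7)·100 + (1/4)·121 = 2119/28
Var(X) = 2119/28 − (193/28)² = 22083/784

22083/784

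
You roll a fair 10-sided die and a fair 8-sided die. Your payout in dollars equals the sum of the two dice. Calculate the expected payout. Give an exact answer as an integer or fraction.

Distribution of the sum of the two dice: 2 w.p. 1/80, 3 w.p. 1/40, 4 w.p. 3/80, 5 w.p. 1/20, 6 w.p. 1/16, 7 w.p. 3/40, …
E[payout] = (1/80)·2 + (1/40)·3 + (3/80)·4 + (1/20)·5 + (1/16)·6 + (3/40)·7 + (7/80)·8 + (1/10)·9 + (1/10)·10 + (1/10)·11 + (7/80)·12 + (3/40)·13 + (1/16)·14 + (1/20)·15 + (3/80)·16 + (1/40)·17 + (1/80)·18 = 10

$10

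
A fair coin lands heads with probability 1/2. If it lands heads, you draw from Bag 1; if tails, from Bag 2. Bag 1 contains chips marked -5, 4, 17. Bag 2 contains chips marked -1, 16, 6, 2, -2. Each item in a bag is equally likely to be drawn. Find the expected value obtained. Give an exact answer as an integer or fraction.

143/30

E[X | Bag 1] = (-5 + 4 + 17)/3 = 16/3
E[X | Bag 2] = (-1 + 16 + 6 + 2 − 2)/5 = 21/5
E[X] = (1/2)·16/3 + (1/2)·21/5 = 143/30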